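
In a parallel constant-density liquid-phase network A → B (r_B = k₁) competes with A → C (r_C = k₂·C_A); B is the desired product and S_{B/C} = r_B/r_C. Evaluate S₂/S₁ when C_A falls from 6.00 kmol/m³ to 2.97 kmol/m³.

2.02

S_{B/C} = (k₁/k₂)·C_A⁻¹, so S₂/S₁ = (C_{A,2}/C_{A,1})⁻¹.
= 6.00/2.97 = 2.02.
Selectivity toward B rises as C_A falls — low-concentration operation is favoured.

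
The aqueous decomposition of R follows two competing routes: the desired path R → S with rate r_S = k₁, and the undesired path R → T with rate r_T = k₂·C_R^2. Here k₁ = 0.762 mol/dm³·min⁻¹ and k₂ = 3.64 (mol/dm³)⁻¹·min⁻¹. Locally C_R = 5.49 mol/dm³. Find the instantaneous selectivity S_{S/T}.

S_{S/T} = r_S/r_T = (k₁)/(k₂·C_R^2) = (k₁/k₂)·C_R^-2.
= (0.762) / (3.64×5.490^2) = 0.7620/109.7 = 0.00695.
The undesired path is higher order in R, so low C_R (CSTR or dilute feed) favours S.

0.00695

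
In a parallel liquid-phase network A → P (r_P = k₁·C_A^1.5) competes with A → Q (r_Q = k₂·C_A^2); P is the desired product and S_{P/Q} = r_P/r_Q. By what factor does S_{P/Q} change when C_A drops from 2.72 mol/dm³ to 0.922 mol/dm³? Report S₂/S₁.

S_{P/Q} = (k₁/k₂)·C_A^-0.5, so S₂/S₁ = (C_{A,2}/C_{A,1})^-0.5.
= (0.922/2.72)^(-0.5) = (0.3390)^(-0.5) = 1.72.
Selectivity toward P rises as C_A falls — low-concentration operation is favoured.

1.72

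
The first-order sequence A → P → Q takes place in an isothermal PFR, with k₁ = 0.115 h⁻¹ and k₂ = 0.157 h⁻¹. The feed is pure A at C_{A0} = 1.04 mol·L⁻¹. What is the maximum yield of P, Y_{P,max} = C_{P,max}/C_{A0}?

For a first-order series the maximum intermediate yield is C_{P,max}/C_{A0} = (k₁/k₂)^[k₂/(k₂−k₁)].
= (0.115/0.157)^(0.157/(0.157−0.115)) = (0.7325)^(3.738) = 0.3123.

0.312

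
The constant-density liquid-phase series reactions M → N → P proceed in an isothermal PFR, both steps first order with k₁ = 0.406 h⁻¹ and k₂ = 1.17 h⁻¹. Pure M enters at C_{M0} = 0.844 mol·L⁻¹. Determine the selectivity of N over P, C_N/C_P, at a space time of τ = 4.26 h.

0.124

For first-order series with pure M initially, C_N(τ) = k₁C_{M0}/(k₂−k₁)·(e^(−k₁τ) − e^(−k₂τ)).
e^(−k₁τ) = e^(−0.406×4.26) = e^(−1.730) = 0.1774; e^(−k₂τ) = e^(−4.984) = 0.006845.
C_N = 0.406×0.844/(1.17−0.406) × (0.1774−0.006845) = 0.4485×0.1705 = 0.07648 mol·L⁻¹.
C_M = C_{M0}e^(−k₁τ) = 0.1497 mol·L⁻¹, so C_P = C_{M0}−C_M−C_N = 0.6178 mol·L⁻¹; C_N/C_P = 0.124.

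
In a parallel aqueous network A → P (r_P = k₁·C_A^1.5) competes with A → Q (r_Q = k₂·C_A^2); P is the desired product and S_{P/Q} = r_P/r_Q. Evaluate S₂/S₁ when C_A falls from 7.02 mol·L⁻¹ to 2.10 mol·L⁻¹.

1.83

S_{P/Q} = (k₁/k₂)·C_A^-0.5, so S₂/S₁ = (C_{A,2}/C_{A,1})^-0.5.
= (2.10/7.02)^(-0.5) = (0.2991)^(-0.5) = 1.83.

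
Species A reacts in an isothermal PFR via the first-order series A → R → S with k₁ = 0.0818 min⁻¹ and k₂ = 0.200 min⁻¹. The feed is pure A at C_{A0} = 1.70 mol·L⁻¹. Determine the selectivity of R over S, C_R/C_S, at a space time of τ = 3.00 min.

2.89

Solving the coupled first-order balances gives C_R(τ) = [k₁/(k₂−k₁)]·C_{A0}·(e^(−k₁τ) − e^(−k₂τ)).
e^(−k₁τ) = e^(−0.0818×3.00) = e^(−0.2454) = 0.7824; e^(−k₂τ) = e^(−0.6000) = 0.5488.
C_R = 0.0818×1.70/(0.200−0.0818) × (0.7824−0.5488) = 1.176×0.2336 = 0.2748 mol·L⁻¹.
C_A = C_{A0}e^(−k₁τ) = 1.330 mol·L⁻¹, so C_S = C_{A0}−C_A−C_R = 0.09513 mol·L⁻¹; C_R/C_S = 2.89.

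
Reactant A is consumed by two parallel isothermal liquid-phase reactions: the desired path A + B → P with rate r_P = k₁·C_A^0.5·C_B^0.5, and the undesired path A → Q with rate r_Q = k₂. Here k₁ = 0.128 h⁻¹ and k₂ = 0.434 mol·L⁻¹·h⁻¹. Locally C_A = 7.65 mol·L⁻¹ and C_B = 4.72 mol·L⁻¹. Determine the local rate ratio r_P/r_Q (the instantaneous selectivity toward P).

S_{P/Q} = r_P/r_Q = (k₁·C_A^0.5·C_B^0.5)/(k₂) = (k₁/k₂)·C_A^0.5·C_B^0.5.
= (0.128×7.650^0.5×4.720^0.5) / (0.434) = 0.7692/0.4340 = 1.77.

1.77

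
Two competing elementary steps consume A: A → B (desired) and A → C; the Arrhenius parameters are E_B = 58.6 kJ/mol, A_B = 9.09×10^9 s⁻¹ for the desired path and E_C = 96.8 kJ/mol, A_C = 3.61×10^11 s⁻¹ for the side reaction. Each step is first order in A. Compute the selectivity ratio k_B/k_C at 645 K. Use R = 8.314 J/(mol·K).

31.2

Since both paths have the same order in A, the concentration cancels and S_{B/C} = k_B/k_C = (A_B/A_C)·exp[(E_C−E_B)/(RT)].
(E_C−E_B)/(RT) = (96.8−58.6)×10³/(8.314×645) = 38200/5363 = 7.124.
k_B/k_C = (9.09×10^9/3.61×10^11)·exp(7.124) = 0.02518 × 1241 = 31.2.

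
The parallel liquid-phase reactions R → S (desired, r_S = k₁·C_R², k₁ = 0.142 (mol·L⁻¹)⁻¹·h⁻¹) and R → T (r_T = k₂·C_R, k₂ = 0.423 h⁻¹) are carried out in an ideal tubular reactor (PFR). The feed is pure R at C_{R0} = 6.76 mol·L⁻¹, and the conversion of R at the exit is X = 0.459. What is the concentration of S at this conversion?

1.96 mol·L⁻¹

C_R = C_{R0}(1−X) = 3.657 mol·L⁻¹.
Along a PFR/batch, dC_T/dC_R = −r_T/(r_S+r_T) = −k₂/(k₂+k₁·C_R).
Integrating from C_{R0} to C_R: C_T = (0.423/0.142)·ln[(0.423+0.142·6.76)/(0.423+0.142·3.66)] = 2.979·ln(1.383/0.9423) = 1.143 mol·L⁻¹.
Then C_S = (C_{R0}−C_R) − C_T = 3.103 − 1.143 = 1.960 mol·L⁻¹.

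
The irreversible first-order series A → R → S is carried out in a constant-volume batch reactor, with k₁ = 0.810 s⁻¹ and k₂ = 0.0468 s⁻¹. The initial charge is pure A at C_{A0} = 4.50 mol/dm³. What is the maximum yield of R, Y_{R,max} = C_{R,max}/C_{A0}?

For a first-order series the maximum intermediate yield is C_{R,max}/C_{A0} = (k₁/k₂)^[k₂/(k₂−k₁)].
= (0.810/0.0468)^(0.0468/(0.0468−0.810)) = (17.31)^(-0.06132) = 0.8396.

0.840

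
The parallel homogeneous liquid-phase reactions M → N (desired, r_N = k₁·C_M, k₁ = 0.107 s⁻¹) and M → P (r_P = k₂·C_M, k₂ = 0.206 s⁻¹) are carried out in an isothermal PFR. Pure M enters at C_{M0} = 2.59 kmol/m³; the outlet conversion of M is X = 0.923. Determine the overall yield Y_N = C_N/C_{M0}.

C_M = C_{M0}(1−X) = 0.1994 kmol/m³.
Both paths are first order in M, so the instantaneous fraction to N is constant: dC_N/d(−C_M) = k₁/(k₁+k₂) = 0.3419.
C_N = 0.3419·(C_{M0}−C_M) = 0.3419×2.391 = 0.817 kmol/m³.
Y_N = C_N/C_{M0} = 0.8172/2.59 = 0.316.

0.316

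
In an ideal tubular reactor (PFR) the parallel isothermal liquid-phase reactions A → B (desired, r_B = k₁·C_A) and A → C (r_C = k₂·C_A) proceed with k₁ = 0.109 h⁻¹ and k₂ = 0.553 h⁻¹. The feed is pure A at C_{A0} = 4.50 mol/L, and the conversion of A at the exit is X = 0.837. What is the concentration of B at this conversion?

C_A = C_{A0}(1−X) = 0.7335 mol/L.
Both paths are first order in A, so the instantaneous fraction to B is constant: dC_B/d(−C_A) = k₁/(k₁+k₂) = 0.1647.
C_B = 0.1647·(C_{A0}−C_A) = 0.1647×3.766 = 0.620 mol/L.

0.620 mol/L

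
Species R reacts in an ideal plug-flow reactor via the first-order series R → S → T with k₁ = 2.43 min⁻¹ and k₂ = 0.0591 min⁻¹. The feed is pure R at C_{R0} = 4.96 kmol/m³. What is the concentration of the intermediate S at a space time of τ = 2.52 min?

Solving the coupled first-order balances gives C_S(τ) = [k₁/(k₂−k₁)]·C_{R0}·(e^(−k₁τ) − e^(−k₂τ)).
e^(−k₁τ) = e^(−2.43×2.52) = e^(−6.124) = 0.002191; e^(−k₂τ) = e^(−0.1489) = 0.8616.
C_S = 2.43×4.96/(0.0591−2.43) × (0.002191−0.8616) = (-5.084)×(-0.8594) = 4.369 kmol/m³.

4.37 kmol/m³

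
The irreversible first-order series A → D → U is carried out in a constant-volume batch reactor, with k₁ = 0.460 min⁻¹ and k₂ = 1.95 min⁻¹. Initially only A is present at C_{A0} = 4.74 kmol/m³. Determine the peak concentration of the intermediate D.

For a first-order series the maximum intermediate yield is C_{D,max}/C_{A0} = (k₁/k₂)^[k₂/(k₂−k₁)].
= (0.460/1.95)^(1.95/(1.95−0.460)) = (0.2359)^(1.309) = 0.1510.
C_{D,max} = 0.1510×4.74 = 0.716 kmol/m³.

0.716 kmol/m³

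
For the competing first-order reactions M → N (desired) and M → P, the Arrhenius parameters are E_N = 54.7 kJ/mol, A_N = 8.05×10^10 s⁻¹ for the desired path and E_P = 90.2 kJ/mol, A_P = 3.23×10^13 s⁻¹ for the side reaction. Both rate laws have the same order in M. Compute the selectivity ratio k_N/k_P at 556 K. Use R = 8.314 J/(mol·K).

k_N/k_P = (A_N/A_P)·exp[−(E_N−E_P)/(RT)] = (A_N/A_P)·exp[(E_P−E_N)/(RT)].
(E_P−E_N)/(RT) = (90.2−54.7)×10³/(8.314×556) = 35500/4623 = 7.680.
k_N/k_P = (8.05×10^10/3.23×10^13)·exp(7.680) = 0.002492 × 2164 = 5.39.
Since E_N < E_P, lowering the temperature improves selectivity toward N.

5.39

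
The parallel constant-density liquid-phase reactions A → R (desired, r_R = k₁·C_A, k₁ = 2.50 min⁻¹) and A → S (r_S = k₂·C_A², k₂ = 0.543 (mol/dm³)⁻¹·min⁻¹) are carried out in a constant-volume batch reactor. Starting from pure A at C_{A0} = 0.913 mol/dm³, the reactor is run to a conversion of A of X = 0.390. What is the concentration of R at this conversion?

C_A = C_{A0}(1−X) = 0.5569 mol/dm³.
Along a PFR/batch, dC_R/dC_A = −r_R/(r_R+r_S) = −k₁/(k₁+k₂·C_A).
Integrating from C_{A0} to C_A: C_R = (2.50/0.543)·ln[(2.50+0.543·0.913)/(2.50+0.543·0.557)] = 4.604·ln(2.996/2.802) = 0.3072 mol/dm³.

0.307 mol/dm³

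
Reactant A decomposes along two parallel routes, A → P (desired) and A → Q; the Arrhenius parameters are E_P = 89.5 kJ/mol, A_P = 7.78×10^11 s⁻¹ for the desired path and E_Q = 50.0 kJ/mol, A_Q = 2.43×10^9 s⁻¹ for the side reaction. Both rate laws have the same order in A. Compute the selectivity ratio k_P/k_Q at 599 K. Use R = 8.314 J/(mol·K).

0.115

With equal orders, S_{P/Q} = k_P/k_Q = (A_P/A_Q)·exp[(E_Q−E_P)/(RT)].
(E_Q−E_P)/(RT) = (50.0−89.5)×10³/(8.314×599) = -39500/4980 = -7.932.
k_P/k_Q = (7.78×10^11/2.43×10^9)·exp(-7.932) = 320.2 × 3.592×10^-4 = 0.115.
Since E_P > E_Q, raising the temperature improves selectivity toward P.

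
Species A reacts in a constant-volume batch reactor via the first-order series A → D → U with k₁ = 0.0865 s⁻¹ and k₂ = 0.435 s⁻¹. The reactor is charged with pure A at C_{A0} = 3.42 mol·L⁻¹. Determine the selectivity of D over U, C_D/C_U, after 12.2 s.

The intermediate concentration in a first-order A→B→C sequence is C_D = k₁C_{A0}(e^(−k₁t) − e^(−k₂t))/(k₂−k₁).
e^(−k₁t) = e^(−0.0865×12.2) = e^(−1.055) = 0.3481; e^(−k₂t) = e^(−5.307) = 0.004957.
C_D = 0.0865×3.42/(0.435−0.0865) × (0.3481−0.004957) = 0.8489×0.3431 = 0.2913 mol·L⁻¹.
C_A = C_{A0}e^(−k₁t) = 1.190 mol·L⁻¹, so C_U = C_{A0}−C_A−C_D = 1.938 mol·L⁻¹; C_D/C_U = 0.150.

0.150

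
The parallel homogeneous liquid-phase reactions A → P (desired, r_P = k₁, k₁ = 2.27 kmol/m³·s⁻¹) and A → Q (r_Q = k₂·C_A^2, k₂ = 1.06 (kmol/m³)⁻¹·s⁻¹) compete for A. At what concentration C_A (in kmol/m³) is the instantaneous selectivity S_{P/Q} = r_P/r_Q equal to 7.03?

0.552 kmol/m³

S_{P/Q} = (k₁/k₂)·C_A^-2 ⇒ C_A = (S·k₂/k₁)^(-0.5).
= (7.03×1.06/2.27)^(-0.5) = (3.283)^(-0.5) = 0.552 kmol/m³.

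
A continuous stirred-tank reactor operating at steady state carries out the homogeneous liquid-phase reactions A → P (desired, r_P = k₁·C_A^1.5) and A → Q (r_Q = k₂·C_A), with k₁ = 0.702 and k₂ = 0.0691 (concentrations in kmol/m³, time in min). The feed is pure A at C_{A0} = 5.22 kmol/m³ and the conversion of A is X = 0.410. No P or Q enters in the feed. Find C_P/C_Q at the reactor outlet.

Exit C_A = C_{A0}(1−X) = 5.22×0.590 = 3.080 kmol/m³.
Rates in a CSTR are evaluated at the outlet concentration: r_P = 0.702×3.080^1.5 = 3.794, r_Q = 0.0691×3.080 = 0.2128.
Overall selectivity = C_P/C_Q = r_Pτ/(r_Qτ) = r_P/r_Q = 17.8.

17.8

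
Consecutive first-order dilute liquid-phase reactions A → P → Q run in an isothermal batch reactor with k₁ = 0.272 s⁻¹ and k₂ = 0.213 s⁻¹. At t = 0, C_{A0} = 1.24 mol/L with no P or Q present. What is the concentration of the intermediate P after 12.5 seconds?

Solving the coupled first-order balances gives C_P(t) = [k₁/(k₂−k₁)]·C_{A0}·(e^(−k₁t) − e^(−k₂t)).
e^(−k₁t) = e^(−0.272×12.5) = e^(−3.400) = 0.03337; e^(−k₂t) = e^(−2.663) = 0.06977.
C_P = 0.272×1.24/(0.213−0.272) × (0.03337−0.06977) = (-5.717)×(-0.03640) = 0.2081 mol/L.

0.208 mol/L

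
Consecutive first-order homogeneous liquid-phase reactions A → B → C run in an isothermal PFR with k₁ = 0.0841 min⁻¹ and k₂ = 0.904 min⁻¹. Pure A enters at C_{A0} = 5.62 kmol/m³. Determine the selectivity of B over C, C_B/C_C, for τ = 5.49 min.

Solving the coupled first-order balances gives C_B(τ) = [k₁/(k₂−k₁)]·C_{A0}·(e^(−k₁τ) − e^(−k₂τ)).
e^(−k₁τ) = e^(−0.0841×5.49) = e^(−0.4617) = 0.6302; e^(−k₂τ) = e^(−4.963) = 0.006992.
C_B = 0.0841×5.62/(0.904−0.0841) × (0.6302−0.006992) = 0.5765×0.6232 = 0.3593 kmol/m³.
C_A = C_{A0}e^(−k₁τ) = 3.542 kmol/m³, so C_C = C_{A0}−C_A−C_B = 1.719 kmol/m³; C_B/C_C = 0.209.

0.209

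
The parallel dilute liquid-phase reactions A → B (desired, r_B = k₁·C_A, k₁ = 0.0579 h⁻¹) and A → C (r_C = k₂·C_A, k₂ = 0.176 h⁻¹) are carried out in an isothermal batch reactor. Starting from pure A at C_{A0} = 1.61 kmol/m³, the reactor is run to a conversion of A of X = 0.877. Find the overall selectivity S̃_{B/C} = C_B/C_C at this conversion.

0.329

C_A = C_{A0}(1−X) = 0.1980 kmol/m³.
Both paths are first order in A, so the instantaneous fraction to B is constant: dC_B/d(−C_A) = k₁/(k₁+k₂) = 0.2475.
C_B = 0.2475·(C_{A0}−C_A) = 0.2475×1.412 = 0.350 kmol/m³.
C_C = (C_{A0}−C_A)−C_B = 1.062 kmol/m³; S̃_{B/C} = 0.3495/1.062 = 0.329.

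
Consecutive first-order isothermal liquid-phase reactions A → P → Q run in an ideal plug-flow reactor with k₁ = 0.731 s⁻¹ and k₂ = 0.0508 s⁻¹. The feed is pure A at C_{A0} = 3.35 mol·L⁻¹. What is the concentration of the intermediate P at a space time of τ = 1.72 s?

For first-order series with pure A initially, C_P(τ) = k₁C_{A0}/(k₂−k₁)·(e^(−k₁τ) − e^(−k₂τ)).
e^(−k₁τ) = e^(−0.731×1.72) = e^(−1.257) = 0.2844; e^(−k₂τ) = e^(−0.08738) = 0.9163.
C_P = 0.731×3.35/(0.0508−0.731) × (0.2844−0.9163) = (-3.600)×(-0.6319) = 2.275 mol·L⁻¹.

2.28 mol·L⁻¹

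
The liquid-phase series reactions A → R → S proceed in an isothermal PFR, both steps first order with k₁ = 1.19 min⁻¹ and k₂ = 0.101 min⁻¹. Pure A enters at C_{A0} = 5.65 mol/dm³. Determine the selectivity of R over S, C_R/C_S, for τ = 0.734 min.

23.2

Solving the coupled first-order balances gives C_R(τ) = [k₁/(k₂−k₁)]·C_{A0}·(e^(−k₁τ) − e^(−k₂τ)).
e^(−k₁τ) = e^(−1.19×0.734) = e^(−0.8735) = 0.4175; e^(−k₂τ) = e^(−0.07413) = 0.9285.
C_R = 1.19×5.65/(0.101−1.19) × (0.4175−0.9285) = (-6.174)×(-0.5110) = 3.155 mol/dm³.
C_A = C_{A0}e^(−k₁τ) = 2.359 mol/dm³, so C_S = C_{A0}−C_A−C_R = 0.1359 mol/dm³; C_R/C_S = 23.2.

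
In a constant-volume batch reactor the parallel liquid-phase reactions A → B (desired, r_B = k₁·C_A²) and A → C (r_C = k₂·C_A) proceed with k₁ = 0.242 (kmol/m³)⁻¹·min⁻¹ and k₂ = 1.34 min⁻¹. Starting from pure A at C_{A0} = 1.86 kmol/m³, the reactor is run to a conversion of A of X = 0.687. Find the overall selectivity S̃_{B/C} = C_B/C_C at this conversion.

C_A = C_{A0}(1−X) = 0.5822 kmol/m³.
Along a PFR/batch, dC_C/dC_A = −r_C/(r_B+r_C) = −k₂/(k₂+k₁·C_A).
Integrating from C_{A0} to C_A: C_C = (1.34/0.242)·ln[(1.34+0.242·1.86)/(1.34+0.242·0.582)] = 5.537·ln(1.790/1.481) = 1.050 kmol/m³.
Then C_B = (C_{A0}−C_A) − C_C = 1.278 − 1.050 = 0.2277 kmol/m³.
S̃_{B/C} = C_B/C_C = 0.2277/1.050 = 0.217.

0.217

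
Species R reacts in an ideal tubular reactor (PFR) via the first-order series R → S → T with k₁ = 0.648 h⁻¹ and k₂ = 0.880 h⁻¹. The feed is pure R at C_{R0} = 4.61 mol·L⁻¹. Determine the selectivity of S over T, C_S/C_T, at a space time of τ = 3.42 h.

0.230

For first-order series with pure R initially, C_S(τ) = k₁C_{R0}/(k₂−k₁)·(e^(−k₁τ) − e^(−k₂τ)).
e^(−k₁τ) = e^(−0.648×3.42) = e^(−2.216) = 0.1090; e^(−k₂τ) = e^(−3.010) = 0.04931.
C_S = 0.648×4.61/(0.880−0.648) × (0.1090−0.04931) = 12.88×0.05972 = 0.7689 mol·L⁻¹.
C_R = C_{R0}e^(−k₁τ) = 0.5026 mol·L⁻¹, so C_T = C_{R0}−C_R−C_S = 3.338 mol·L⁻¹; C_S/C_T = 0.230.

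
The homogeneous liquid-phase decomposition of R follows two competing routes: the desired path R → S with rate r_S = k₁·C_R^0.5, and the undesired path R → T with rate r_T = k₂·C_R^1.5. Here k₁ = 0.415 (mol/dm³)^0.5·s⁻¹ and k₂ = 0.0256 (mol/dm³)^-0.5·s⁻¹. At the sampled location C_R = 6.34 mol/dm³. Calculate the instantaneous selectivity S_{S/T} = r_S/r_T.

S_{S/T} = r_S/r_T = (k₁·C_R^0.5)/(k₂·C_R^1.5) = (k₁/k₂)·C_R⁻¹.
= (0.415×6.340^0.5) / (0.0256×6.340^1.5) = 1.045/0.4087 = 2.56.
The undesired path is higher order in R, so low C_R (CSTR or dilute feed) favours S.

2.56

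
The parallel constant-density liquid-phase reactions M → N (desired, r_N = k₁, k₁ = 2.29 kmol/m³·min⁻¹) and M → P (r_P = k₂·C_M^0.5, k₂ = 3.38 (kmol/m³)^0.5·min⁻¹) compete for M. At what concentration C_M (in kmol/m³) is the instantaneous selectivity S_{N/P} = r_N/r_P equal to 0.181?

S_{N/P} = (k₁/k₂)·C_M^-0.5 ⇒ C_M = (S·k₂/k₁)^(-2).
= (0.181×3.38/2.29)^(-2) = (0.2672)^(-2) = 14.0 kmol/m³.

14.0 kmol/m³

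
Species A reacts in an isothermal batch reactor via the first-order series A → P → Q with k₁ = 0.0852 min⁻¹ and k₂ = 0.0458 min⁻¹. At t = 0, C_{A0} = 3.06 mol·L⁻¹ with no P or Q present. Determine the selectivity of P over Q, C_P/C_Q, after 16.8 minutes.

Solving the coupled first-order balances gives C_P(t) = [k₁/(k₂−k₁)]·C_{A0}·(e^(−k₁t) − e^(−k₂t)).
e^(−k₁t) = e^(−0.0852×16.8) = e^(−1.431) = 0.2390; e^(−k₂t) = e^(−0.7694) = 0.4633.
C_P = 0.0852×3.06/(0.0458−0.0852) × (0.2390−0.4633) = (-6.617)×(-0.2243) = 1.484 mol·L⁻¹.
C_A = C_{A0}e^(−k₁t) = 0.7313 mol·L⁻¹, so C_Q = C_{A0}−C_A−C_P = 0.8446 mol·L⁻¹; C_P/C_Q = 1.76.

1.76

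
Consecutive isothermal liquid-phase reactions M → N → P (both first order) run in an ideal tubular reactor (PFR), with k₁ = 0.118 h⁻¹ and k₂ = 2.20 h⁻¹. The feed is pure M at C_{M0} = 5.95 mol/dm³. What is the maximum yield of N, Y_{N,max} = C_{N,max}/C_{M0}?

For a first-order series the maximum intermediate yield is C_{N,max}/C_{M0} = (k₁/k₂)^[k₂/(k₂−k₁)].
= (0.118/2.20)^(2.20/(2.20−0.118)) = (0.05364)^(1.057) = 0.04544.

0.0454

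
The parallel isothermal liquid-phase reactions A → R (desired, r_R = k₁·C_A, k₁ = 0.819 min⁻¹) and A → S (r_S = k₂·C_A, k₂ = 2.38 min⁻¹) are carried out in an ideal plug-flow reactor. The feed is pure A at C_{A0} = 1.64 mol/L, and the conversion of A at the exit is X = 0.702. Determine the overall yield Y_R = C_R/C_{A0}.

C_A = C_{A0}(1−X) = 0.4887 mol/L.
Both paths are first order in A, so the instantaneous fraction to R is constant: dC_R/d(−C_A) = k₁/(k₁+k₂) = 0.2560.
C_R = 0.2560·(C_{A0}−C_A) = 0.2560×1.151 = 0.295 mol/L.
Y_R = C_R/C_{A0} = 0.2947/1.64 = 0.180.

0.180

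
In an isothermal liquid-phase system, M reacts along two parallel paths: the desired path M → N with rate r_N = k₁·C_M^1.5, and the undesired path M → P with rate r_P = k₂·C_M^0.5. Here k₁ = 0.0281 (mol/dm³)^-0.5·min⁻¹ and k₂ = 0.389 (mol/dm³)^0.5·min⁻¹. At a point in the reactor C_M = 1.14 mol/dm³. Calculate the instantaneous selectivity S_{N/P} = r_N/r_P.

0.0823

S_{N/P} = r_N/r_P = (k₁·C_M^1.5)/(k₂·C_M^0.5) = (k₁/k₂)·C_M.
= (0.0281×1.140^1.5) / (0.389×1.140^0.5) = 0.03420/0.4153 = 0.0823.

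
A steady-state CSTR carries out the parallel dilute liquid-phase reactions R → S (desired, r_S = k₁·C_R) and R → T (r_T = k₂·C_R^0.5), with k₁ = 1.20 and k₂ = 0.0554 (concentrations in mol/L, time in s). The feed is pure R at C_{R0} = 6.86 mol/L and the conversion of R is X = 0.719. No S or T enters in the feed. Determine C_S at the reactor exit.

Exit C_R = C_{R0}(1−X) = 6.86×0.281 = 1.928 mol/L.
In a CSTR the entire volume is at exit conditions, so r_S = 1.20×1.928 = 2.313 and r_T = 0.0554×1.928^0.5 = 0.07692.
Fraction of consumed R going to S: r_S/(r_S+r_T) = 0.9678.
C_S = 0.9678·C_{R0}·X = 0.9678×6.86×0.719 = 4.77 mol/L.

4.77 mol/L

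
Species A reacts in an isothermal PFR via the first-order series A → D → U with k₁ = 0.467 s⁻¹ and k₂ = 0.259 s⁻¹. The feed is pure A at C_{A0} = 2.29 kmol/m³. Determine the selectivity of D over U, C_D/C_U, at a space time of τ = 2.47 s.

2.28

The intermediate concentration in a first-order A→B→C sequence is C_D = k₁C_{A0}(e^(−k₁τ) − e^(−k₂τ))/(k₂−k₁).
e^(−k₁τ) = e^(−0.467×2.47) = e^(−1.153) = 0.3155; e^(−k₂τ) = e^(−0.6397) = 0.5274.
C_D = 0.467×2.29/(0.259−0.467) × (0.3155−0.5274) = (-5.141)×(-0.2119) = 1.089 kmol/m³.
C_A = C_{A0}e^(−k₁τ) = 0.7226 kmol/m³, so C_U = C_{A0}−C_A−C_D = 0.4779 kmol/m³; C_D/C_U = 2.28.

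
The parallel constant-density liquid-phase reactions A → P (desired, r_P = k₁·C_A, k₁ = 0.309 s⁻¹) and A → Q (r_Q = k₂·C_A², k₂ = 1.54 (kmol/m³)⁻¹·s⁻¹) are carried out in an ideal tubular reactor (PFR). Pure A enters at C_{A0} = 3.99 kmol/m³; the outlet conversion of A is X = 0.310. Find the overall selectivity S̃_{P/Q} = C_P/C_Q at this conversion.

0.0602

C_A = C_{A0}(1−X) = 2.753 kmol/m³.
Along a PFR/batch, dC_P/dC_A = −r_P/(r_P+r_Q) = −k₁/(k₁+k₂·C_A).
Integrating from C_{A0} to C_A: C_P = (0.309/1.54)·ln[(0.309+1.54·3.99)/(0.309+1.54·2.75)] = 0.2006·ln(6.454/4.549) = 0.07018 kmol/m³.
C_Q = (C_{A0}−C_A)−C_P = 1.167 kmol/m³; S̃_{P/Q} = 0.07018/1.167 = 0.0602.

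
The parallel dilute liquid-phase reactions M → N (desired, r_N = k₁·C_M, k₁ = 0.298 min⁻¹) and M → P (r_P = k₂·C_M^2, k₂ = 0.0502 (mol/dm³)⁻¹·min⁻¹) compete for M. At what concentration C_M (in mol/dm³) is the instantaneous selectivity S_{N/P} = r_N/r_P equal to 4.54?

1.31 mol/dm³

S_{N/P} = (k₁/k₂)·C_M⁻¹ ⇒ C_M = (S·k₂/k₁)^(-1).
= (4.54×0.0502/0.298)^(-1) = (0.7648)^(-1) = 1.31 mol/dm³.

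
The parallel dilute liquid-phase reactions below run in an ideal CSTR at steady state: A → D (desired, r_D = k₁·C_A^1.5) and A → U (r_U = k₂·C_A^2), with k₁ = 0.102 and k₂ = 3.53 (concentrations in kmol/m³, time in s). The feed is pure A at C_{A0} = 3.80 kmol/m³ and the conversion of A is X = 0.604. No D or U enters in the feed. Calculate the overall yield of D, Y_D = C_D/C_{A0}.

Exit C_A = C_{A0}(1−X) = 3.80×0.396 = 1.505 kmol/m³.
In a CSTR the entire volume is at exit conditions, so r_D = 0.102×1.505^1.5 = 0.1883 and r_U = 3.53×1.505^2 = 7.993.
Fraction of consumed A going to D: r_D/(r_D+r_U) = 0.02301.
C_D = 0.02301·C_{A0}·X = 0.02301×3.80×0.604 = 0.0528 kmol/m³; Y_D = C_D/C_{A0} = 0.0139.

0.0139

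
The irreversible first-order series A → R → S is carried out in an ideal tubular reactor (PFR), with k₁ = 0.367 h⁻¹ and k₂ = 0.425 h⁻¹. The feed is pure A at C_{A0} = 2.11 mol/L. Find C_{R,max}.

For a first-order series the maximum intermediate yield is C_{R,max}/C_{A0} = (k₁/k₂)^[k₂/(k₂−k₁)].
= (0.367/0.425)^(0.425/(0.425−0.367)) = (0.8635)^(7.328) = 0.3412.
C_{R,max} = 0.3412×2.11 = 0.720 mol/L.

0.720 mol/L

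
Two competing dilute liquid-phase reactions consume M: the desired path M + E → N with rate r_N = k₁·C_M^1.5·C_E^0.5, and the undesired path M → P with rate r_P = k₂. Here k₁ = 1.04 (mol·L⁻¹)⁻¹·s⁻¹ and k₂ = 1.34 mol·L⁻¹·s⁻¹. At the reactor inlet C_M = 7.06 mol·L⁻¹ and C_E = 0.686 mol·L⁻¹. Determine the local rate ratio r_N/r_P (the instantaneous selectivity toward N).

S_{N/P} = r_N/r_P = (k₁·C_M^1.5·C_E^0.5)/(k₂) = (k₁/k₂)·C_M^1.5·C_E^0.5.
= (1.04×7.060^1.5×0.6860^0.5) / (1.34) = 16.16/1.340 = 12.1.
Since the desired path is higher order in M, keeping C_M high (PFR or concentrated feed) favours N.

12.1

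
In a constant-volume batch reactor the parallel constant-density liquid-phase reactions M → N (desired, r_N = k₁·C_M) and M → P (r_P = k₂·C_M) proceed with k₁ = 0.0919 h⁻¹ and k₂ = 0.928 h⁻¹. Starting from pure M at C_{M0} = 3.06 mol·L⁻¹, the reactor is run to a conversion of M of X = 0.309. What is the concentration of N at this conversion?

C_M = C_{M0}(1−X) = 2.114 mol·L⁻¹.
Both paths are first order in M, so the instantaneous fraction to N is constant: dC_N/d(−C_M) = k₁/(k₁+k₂) = 0.09011.
C_N = 0.09011·(C_{M0}−C_M) = 0.09011×0.9455 = 0.0852 mol·L⁻¹.

0.0852 mol·L⁻¹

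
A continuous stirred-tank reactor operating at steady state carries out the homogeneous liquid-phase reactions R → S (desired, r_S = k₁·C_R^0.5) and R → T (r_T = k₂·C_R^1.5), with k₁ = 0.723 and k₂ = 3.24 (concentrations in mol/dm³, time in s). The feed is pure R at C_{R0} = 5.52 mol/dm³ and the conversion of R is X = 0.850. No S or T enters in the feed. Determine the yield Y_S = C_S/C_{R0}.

0.180

Exit C_R = C_{R0}(1−X) = 5.52×0.150 = 0.8280 mol/dm³.
Rates in a CSTR are evaluated at the outlet concentration: r_S = 0.723×0.8280^0.5 = 0.6579, r_T = 3.24×0.8280^1.5 = 2.441.
Fraction of consumed R going to S: r_S/(r_S+r_T) = 0.2123.
C_S = 0.2123·C_{R0}·X = 0.2123×5.52×0.850 = 0.996 mol/dm³; Y_S = C_S/C_{R0} = 0.180.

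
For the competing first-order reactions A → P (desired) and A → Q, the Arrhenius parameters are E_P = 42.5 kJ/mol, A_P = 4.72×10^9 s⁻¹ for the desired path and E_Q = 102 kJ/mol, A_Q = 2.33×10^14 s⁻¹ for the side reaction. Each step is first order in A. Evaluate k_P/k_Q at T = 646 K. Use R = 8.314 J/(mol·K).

Since both paths have the same order in A, the concentration cancels and S_{P/Q} = k_P/k_Q = (A_P/A_Q)·exp[(E_Q−E_P)/(RT)].
(E_Q−E_P)/(RT) = (102−42.5)×10³/(8.314×646) = 59500/5371 = 11.08.
k_P/k_Q = (4.72×10^9/2.33×10^14)·exp(11.08) = 2.026×10^-5 × 64753 = 1.31.
Since E_P < E_Q, lowering the temperature improves selectivity toward P.

1.31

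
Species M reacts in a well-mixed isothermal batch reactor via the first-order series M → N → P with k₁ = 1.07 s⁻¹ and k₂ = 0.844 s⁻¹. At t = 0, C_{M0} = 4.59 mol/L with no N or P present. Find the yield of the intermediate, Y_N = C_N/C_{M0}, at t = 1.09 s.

0.412

For first-order series with pure M initially, C_N(t) = k₁C_{M0}/(k₂−k₁)·(e^(−k₁t) − e^(−k₂t)).
e^(−k₁t) = e^(−1.07×1.09) = e^(−1.166) = 0.3115; e^(−k₂t) = e^(−0.9200) = 0.3985.
C_N = 1.07×4.59/(0.844−1.07) × (0.3115−0.3985) = (-21.73)×(-0.08702) = 1.891 mol/L.
Y_N = C_N/C_{M0} = 1.891/4.59 = 0.412.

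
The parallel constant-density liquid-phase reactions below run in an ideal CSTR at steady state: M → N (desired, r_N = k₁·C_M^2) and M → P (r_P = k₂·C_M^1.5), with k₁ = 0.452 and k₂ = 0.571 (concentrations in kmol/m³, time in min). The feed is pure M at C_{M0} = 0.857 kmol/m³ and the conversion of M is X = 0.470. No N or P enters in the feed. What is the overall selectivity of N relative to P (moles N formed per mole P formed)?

Exit C_M = C_{M0}(1−X) = 0.857×0.530 = 0.4542 kmol/m³.
In a CSTR the entire volume is at exit conditions, so r_N = 0.452×0.4542^2 = 0.09325 and r_P = 0.571×0.4542^1.5 = 0.1748.
Overall selectivity = C_N/C_P = r_Nτ/(r_Pτ) = r_N/r_P = 0.533.

0.533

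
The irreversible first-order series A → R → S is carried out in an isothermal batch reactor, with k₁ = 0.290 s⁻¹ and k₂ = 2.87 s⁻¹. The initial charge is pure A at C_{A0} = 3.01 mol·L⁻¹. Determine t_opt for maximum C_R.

The intermediate peaks when r₁ = r₂, i.e. k₁e^(−k₁t) = k₂e^(−k₂t), giving t_opt = ln(k₂/k₁)/(k₂−k₁).
= ln(2.87/0.290)/(2.87−0.290) = ln(9.897)/2.580 = 2.292/2.580 = 0.888 s.

0.888 s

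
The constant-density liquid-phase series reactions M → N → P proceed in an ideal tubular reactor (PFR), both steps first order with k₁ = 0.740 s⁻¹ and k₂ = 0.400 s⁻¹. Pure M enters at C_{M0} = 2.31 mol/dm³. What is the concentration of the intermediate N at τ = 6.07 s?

0.387 mol/dm³

For first-order series with pure M initially, C_N(τ) = k₁C_{M0}/(k₂−k₁)·(e^(−k₁τ) − e^(−k₂τ)).
e^(−k₁τ) = e^(−0.740×6.07) = e^(−4.492) = 0.01120; e^(−k₂τ) = e^(−2.428) = 0.08821.
C_N = 0.740×2.31/(0.400−0.740) × (0.01120−0.08821) = (-5.028)×(-0.07701) = 0.3872 mol/dm³.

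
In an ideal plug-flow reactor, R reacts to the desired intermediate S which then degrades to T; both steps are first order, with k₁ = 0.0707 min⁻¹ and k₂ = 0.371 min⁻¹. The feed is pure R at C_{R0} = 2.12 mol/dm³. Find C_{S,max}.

0.273 mol/dm³

At the optimum, C_{S,max}/C_{R0} = (k₁/k₂)^[k₂/(k₂−k₁)].
= (0.0707/0.371)^(0.371/(0.371−0.0707)) = (0.1906)^(1.235) = 0.1290.
C_{S,max} = 0.1290×2.12 = 0.273 mol/dm³.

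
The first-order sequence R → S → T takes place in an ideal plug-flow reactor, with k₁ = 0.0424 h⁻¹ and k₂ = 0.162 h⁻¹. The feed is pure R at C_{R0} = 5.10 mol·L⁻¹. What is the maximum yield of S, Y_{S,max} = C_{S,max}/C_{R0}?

Evaluating C_S at τ_opt = ln(k₂/k₁)/(k₂−k₁) gives C_{S,max}/C_{R0} = (k₁/k₂)^[k₂/(k₂−k₁)].
= (0.0424/0.162)^(0.162/(0.162−0.0424)) = (0.2617)^(1.355) = 0.1627.

0.163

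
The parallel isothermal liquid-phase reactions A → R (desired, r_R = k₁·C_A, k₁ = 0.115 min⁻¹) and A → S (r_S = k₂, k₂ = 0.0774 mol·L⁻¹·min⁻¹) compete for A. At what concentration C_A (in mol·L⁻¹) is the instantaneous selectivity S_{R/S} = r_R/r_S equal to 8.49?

5.71 mol·L⁻¹

S_{R/S} = (k₁/k₂)·C_A ⇒ C_A = S·k₂/k₁.
= 8.49×0.0774/0.115 = 5.71 mol·L⁻¹.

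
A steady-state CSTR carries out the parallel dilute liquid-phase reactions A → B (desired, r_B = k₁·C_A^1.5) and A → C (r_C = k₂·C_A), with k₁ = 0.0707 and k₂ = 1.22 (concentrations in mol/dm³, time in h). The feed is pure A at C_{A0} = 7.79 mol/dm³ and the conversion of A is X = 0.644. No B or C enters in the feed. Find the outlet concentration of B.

Exit C_A = C_{A0}(1−X) = 7.79×0.356 = 2.773 mol/dm³.
A CSTR operates uniformly at the exit composition, giving r_B = 0.3265 and r_C = 3.383 (each k·C_A^n at C_A = 2.773).
Fraction of consumed A going to B: r_B/(r_B+r_C) = 0.08801.
C_B = 0.08801·C_{A0}·X = 0.08801×7.79×0.644 = 0.442 mol/dm³.

0.442 mol/dm³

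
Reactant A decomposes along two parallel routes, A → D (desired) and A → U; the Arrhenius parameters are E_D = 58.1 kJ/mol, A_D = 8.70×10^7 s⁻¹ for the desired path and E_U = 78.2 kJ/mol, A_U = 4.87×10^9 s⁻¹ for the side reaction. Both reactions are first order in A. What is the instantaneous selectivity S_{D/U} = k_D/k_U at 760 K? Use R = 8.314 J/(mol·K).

0.430

With equal orders, S_{D/U} = k_D/k_U = (A_D/A_U)·exp[(E_U−E_D)/(RT)].
(E_U−E_D)/(RT) = (78.2−58.1)×10³/(8.314×760) = 20100/6319 = 3.181.
k_D/k_U = (8.70×10^7/4.87×10^9)·exp(3.181) = 0.01786 × 24.07 = 0.430.
Since E_D < E_U, lowering the temperature improves selectivity toward D.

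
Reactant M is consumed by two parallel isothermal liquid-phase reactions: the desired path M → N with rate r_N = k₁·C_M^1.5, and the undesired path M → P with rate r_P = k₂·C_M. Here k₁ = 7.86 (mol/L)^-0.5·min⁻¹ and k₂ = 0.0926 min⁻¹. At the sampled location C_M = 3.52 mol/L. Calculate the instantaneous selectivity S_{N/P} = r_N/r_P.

159

S_{N/P} = r_N/r_P = (k₁·C_M^1.5)/(k₂·C_M) = (k₁/k₂)·C_M^0.5.
= (7.86×3.520^1.5) / (0.0926×3.520) = 51.91/0.3260 = 159.
Since the desired path is higher order in M, keeping C_M high (PFR or concentrated feed) favours N.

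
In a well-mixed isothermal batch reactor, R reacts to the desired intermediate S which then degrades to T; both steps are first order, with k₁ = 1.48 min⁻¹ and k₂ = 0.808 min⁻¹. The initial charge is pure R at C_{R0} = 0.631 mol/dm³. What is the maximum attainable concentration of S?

At the optimum, C_{S,max}/C_{R0} = (k₁/k₂)^[k₂/(k₂−k₁)].
= (1.48/0.808)^(0.808/(0.808−1.48)) = (1.832)^(-1.202) = 0.4830.
C_{S,max} = 0.4830×0.631 = 0.305 mol/dm³.

0.305 mol/dm³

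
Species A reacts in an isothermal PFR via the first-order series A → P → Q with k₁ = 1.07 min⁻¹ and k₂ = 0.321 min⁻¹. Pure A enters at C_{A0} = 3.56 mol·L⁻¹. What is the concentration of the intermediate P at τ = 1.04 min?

1.97 mol·L⁻¹

The intermediate concentration in a first-order A→B→C sequence is C_P = k₁C_{A0}(e^(−k₁τ) − e^(−k₂τ))/(k₂−k₁).
e^(−k₁τ) = e^(−1.07×1.04) = e^(−1.113) = 0.3286; e^(−k₂τ) = e^(−0.3338) = 0.7162.
C_P = 1.07×3.56/(0.321−1.07) × (0.3286−0.7162) = (-5.086)×(-0.3875) = 1.971 mol·L⁻¹.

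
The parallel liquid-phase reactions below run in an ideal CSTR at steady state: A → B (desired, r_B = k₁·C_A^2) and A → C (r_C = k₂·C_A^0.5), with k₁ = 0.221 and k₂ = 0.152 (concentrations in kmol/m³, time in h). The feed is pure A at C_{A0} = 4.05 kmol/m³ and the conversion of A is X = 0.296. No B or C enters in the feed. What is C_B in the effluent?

1.05 kmol/m³

Exit C_A = C_{A0}(1−X) = 4.05×0.704 = 2.851 kmol/m³.
In a CSTR the entire volume is at exit conditions, so r_B = 0.221×2.851^2 = 1.797 and r_C = 0.152×2.851^0.5 = 0.2567.
Fraction of consumed A going to B: r_B/(r_B+r_C) = 0.8750.
C_B = 0.8750·C_{A0}·X = 0.8750×4.05×0.296 = 1.05 kmol/m³.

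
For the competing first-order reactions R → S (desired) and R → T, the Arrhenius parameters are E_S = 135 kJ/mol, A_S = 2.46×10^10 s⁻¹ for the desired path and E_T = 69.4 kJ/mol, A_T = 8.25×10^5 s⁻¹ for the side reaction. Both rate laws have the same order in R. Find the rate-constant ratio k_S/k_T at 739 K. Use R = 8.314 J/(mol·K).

0.688

k_S/k_T = (A_S/A_T)·exp[−(E_S−E_T)/(RT)] = (A_S/A_T)·exp[(E_T−E_S)/(RT)].
(E_T−E_S)/(RT) = (69.4−135)×10³/(8.314×739) = -65600/6144 = -10.68.
k_S/k_T = (2.46×10^10/8.25×10^5)·exp(-10.68) = 29818 × 2.307×10^-5 = 0.688.
Since E_S > E_T, raising the temperature improves selectivity toward S.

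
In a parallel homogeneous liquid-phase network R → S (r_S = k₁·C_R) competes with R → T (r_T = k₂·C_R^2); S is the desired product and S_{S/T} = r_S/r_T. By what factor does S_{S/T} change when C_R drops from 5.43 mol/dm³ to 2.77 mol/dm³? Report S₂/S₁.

S_{S/T} = (k₁/k₂)·C_R⁻¹, so S₂/S₁ = (C_{R,2}/C_{R,1})⁻¹.
= 5.43/2.77 = 1.96.

1.96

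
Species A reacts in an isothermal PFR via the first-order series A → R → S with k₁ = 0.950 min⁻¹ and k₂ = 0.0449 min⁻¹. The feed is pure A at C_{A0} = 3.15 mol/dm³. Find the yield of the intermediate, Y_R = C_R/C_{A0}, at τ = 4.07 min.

0.852

The intermediate concentration in a first-order A→B→C sequence is C_R = k₁C_{A0}(e^(−k₁τ) − e^(−k₂τ))/(k₂−k₁).
e^(−k₁τ) = e^(−0.950×4.07) = e^(−3.867) = 0.02093; e^(−k₂τ) = e^(−0.1827) = 0.8330.
C_R = 0.950×3.15/(0.0449−0.950) × (0.02093−0.8330) = (-3.306)×(-0.8121) = 2.685 mol/dm³.
Y_R = C_R/C_{A0} = 2.685/3.15 = 0.852.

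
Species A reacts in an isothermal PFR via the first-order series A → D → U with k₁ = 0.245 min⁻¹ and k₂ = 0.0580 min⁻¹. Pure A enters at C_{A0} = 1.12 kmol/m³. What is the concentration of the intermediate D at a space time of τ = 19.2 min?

Solving the coupled first-order balances gives C_D(τ) = [k₁/(k₂−k₁)]·C_{A0}·(e^(−k₁τ) − e^(−k₂τ)).
e^(−k₁τ) = e^(−0.245×19.2) = e^(−4.704) = 0.009059; e^(−k₂τ) = e^(−1.114) = 0.3284.
C_D = 0.245×1.12/(0.0580−0.245) × (0.009059−0.3284) = (-1.467)×(-0.3193) = 0.4686 kmol/m³.

0.469 kmol/m³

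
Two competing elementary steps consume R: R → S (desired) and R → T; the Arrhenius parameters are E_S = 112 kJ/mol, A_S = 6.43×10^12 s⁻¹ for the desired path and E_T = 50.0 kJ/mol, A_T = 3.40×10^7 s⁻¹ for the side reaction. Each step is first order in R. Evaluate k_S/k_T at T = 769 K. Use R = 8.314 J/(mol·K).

Since both paths have the same order in R, the concentration cancels and S_{S/T} = k_S/k_T = (A_S/A_T)·exp[(E_T−E_S)/(RT)].
(E_T−E_S)/(RT) = (50.0−112)×10³/(8.314×769) = -62000/6393 = -9.697.
k_S/k_T = (6.43×10^12/3.40×10^7)·exp(-9.697) = 1.891×10^5 × 6.144×10^-5 = 11.6.

11.6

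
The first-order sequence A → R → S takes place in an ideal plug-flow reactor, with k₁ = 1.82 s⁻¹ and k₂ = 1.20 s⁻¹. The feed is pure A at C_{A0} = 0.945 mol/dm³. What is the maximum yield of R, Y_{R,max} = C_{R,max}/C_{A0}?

0.447

For a first-order series the maximum intermediate yield is C_{R,max}/C_{A0} = (k₁/k₂)^[k₂/(k₂−k₁)].
= (1.82/1.20)^(1.20/(1.20−1.82)) = (1.517)^(-1.935) = 0.4466.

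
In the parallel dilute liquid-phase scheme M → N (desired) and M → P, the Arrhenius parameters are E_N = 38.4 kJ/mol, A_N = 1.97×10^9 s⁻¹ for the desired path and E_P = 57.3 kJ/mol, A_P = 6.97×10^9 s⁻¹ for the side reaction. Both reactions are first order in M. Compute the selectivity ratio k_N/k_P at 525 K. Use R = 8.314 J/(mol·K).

21.5

k_N/k_P = (A_N/A_P)·exp[−(E_N−E_P)/(RT)] = (A_N/A_P)·exp[(E_P−E_N)/(RT)].
(E_P−E_N)/(RT) = (57.3−38.4)×10³/(8.314×525) = 18900/4365 = 4.330.
k_N/k_P = (1.97×10^9/6.97×10^9)·exp(4.330) = 0.2826 × 75.95 = 21.5.
Since E_N < E_P, lowering the temperature improves selectivity toward N.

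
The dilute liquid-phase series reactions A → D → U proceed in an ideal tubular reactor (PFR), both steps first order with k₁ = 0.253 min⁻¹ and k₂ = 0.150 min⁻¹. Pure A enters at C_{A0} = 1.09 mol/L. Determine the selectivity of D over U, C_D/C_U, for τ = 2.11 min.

5.46

Solving the coupled first-order balances gives C_D(τ) = [k₁/(k₂−k₁)]·C_{A0}·(e^(−k₁τ) − e^(−k₂τ)).
e^(−k₁τ) = e^(−0.253×2.11) = e^(−0.5338) = 0.5864; e^(−k₂τ) = e^(−0.3165) = 0.7287.
C_D = 0.253×1.09/(0.150−0.253) × (0.5864−0.7287) = (-2.677)×(-0.1423) = 0.3811 mol/L.
C_A = C_{A0}e^(−k₁τ) = 0.6391 mol/L, so C_U = C_{A0}−C_A−C_D = 0.06977 mol/L; C_D/C_U = 5.46.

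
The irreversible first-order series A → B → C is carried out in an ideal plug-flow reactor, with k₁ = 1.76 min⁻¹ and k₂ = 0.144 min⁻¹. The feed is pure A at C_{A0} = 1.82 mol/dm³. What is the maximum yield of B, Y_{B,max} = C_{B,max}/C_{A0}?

For a first-order series the maximum intermediate yield is C_{B,max}/C_{A0} = (k₁/k₂)^[k₂/(k₂−k₁)].
= (1.76/0.144)^(0.144/(0.144−1.76)) = (12.22)^(-0.08911) = 0.8001.

0.800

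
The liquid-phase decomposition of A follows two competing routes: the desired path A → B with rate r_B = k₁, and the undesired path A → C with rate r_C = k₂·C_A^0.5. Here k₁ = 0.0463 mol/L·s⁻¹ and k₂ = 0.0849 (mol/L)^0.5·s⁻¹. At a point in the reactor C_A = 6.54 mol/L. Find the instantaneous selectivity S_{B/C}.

S_{B/C} = r_B/r_C = (k₁)/(k₂·C_A^0.5) = (k₁/k₂)·C_A^-0.5.
= (0.0463) / (0.0849×6.540^0.5) = 0.04630/0.2171 = 0.213.
The undesired path is higher order in A, so low C_A (CSTR or dilute feed) favours B.

0.213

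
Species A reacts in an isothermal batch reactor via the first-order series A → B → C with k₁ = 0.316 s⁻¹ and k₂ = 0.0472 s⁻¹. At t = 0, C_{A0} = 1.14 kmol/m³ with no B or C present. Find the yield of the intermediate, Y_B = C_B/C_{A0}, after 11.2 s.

The intermediate concentration in a first-order A→B→C sequence is C_B = k₁C_{A0}(e^(−k₁t) − e^(−k₂t))/(k₂−k₁).
e^(−k₁t) = e^(−0.316×11.2) = e^(−3.539) = 0.02904; e^(−k₂t) = e^(−0.5286) = 0.5894.
C_B = 0.316×1.14/(0.0472−0.316) × (0.02904−0.5894) = (-1.340)×(-0.5604) = 0.7510 kmol/m³.
Y_B = C_B/C_{A0} = 0.7510/1.14 = 0.659.

0.659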